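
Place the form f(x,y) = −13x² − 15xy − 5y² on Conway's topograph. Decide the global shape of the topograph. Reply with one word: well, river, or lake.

D = b²−4ac = (-15)² − 4·(-13)·(-5) = -35
D < 0 ⇒ definite ⇒ every region one sign ⇒ single well

well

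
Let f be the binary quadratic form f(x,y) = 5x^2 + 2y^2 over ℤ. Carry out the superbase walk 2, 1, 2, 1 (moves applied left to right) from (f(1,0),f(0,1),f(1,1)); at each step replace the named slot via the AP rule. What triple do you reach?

start (5,2,7) = (f(1,0),f(0,1),f(1,1))
replace slot 2: 2·(5+7) − 2 = 22 → (5,22,7)
replace slot 1: 2·(22+7) − 5 = 53 → (53,22,7)
replace slot 2: 2·(53+7) − 22 = 98 → (53,98,7)
replace slot 1: 2·(98+7) − 53 = 157 → (157,98,7)

157,98,7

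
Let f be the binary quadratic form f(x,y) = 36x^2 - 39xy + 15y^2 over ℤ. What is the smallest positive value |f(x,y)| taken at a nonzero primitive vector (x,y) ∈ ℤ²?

translate: b→33 (≡-39 mod 72), so (36,-39,15)→(36,33,12)
flip: (36,33,12)→(12,-33,36)
translate: b→-9 (≡-33 mod 24), so (12,-33,36)→(12,-9,15)
reduced (well bottom): (12,-9,15) with a≤c, −a<b≤a
well minimum = a = 12

12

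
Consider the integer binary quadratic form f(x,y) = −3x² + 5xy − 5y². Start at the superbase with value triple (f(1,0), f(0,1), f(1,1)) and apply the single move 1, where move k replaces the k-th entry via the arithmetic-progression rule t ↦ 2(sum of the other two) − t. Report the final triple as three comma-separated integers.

start (-3,-5,-3) = (f(1,0),f(0,1),f(1,1))
replace slot 1: 2·((-5)+(-3)) − (-3) = -13 → (-13,-5,-3)

-13,-5,-3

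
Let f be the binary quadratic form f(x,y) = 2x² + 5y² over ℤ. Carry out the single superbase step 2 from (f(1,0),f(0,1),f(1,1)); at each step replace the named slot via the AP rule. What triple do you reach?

start (2,5,7) = (f(1,0),f(0,1),f(1,1))
replace slot 2: 2·(2+7) − 5 = 13 → (2,13,7)

2,13,7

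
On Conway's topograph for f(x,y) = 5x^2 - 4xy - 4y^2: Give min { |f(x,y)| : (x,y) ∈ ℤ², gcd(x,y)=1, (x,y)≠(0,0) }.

descent: ρ → (-4,4,5)  [lands on river]
river: ρ → (5,6,-3)
river: ρ → (-3,6,5)
river: ρ → (5,4,-4)
closes: descent 1, river 4
min |a| on river = 3

3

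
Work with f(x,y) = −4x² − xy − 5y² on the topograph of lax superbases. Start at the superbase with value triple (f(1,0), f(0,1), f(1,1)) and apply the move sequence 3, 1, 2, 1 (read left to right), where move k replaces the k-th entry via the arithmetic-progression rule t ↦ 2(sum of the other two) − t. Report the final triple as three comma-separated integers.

start (-4,-5,-10) = (f(1,0),f(0,1),f(1,1))
replace slot 3: 2·((-4)+(-5)) − (-10) = -8 → (-4,-5,-8)
replace slot 1: 2·((-5)+(-8)) − (-4) = -22 → (-22,-5,-8)
replace slot 2: 2·((-22)+(-8)) − (-5) = -55 → (-22,-55,-8)
replace slot 1: 2·((-55)+(-8)) − (-22) = -104 → (-104,-55,-8)

-104,-55,-8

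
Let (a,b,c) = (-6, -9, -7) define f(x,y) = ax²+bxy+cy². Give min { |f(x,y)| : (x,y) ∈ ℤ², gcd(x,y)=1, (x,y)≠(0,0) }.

translate: b→-3 (≡9 mod 12), so (6,9,7)→(6,-3,4)
flip: (6,-3,4)→(4,3,6)
reduced (well bottom): (4,3,6) with a≤c, −a<b≤a
well minimum |f| = |-4| = 4 (negative-definite)

4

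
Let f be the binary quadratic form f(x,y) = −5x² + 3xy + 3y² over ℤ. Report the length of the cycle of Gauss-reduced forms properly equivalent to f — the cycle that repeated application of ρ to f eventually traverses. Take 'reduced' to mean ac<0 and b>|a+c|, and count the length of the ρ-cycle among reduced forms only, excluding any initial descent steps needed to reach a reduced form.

D = 69, ⌊√D⌋ = 8
river: ρ → (3,3,-5)
river: ρ → (-5,7,1)
river: ρ → (1,7,-5)
river: ρ → (-5,3,3)
ρ-cycle length = 4 (tail of 0 descent steps not counted)

4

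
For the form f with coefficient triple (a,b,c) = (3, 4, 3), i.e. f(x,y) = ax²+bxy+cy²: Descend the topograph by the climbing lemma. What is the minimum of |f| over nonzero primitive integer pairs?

translate: b→-2 (≡4 mod 6), so (3,4,3)→(3,-2,2)
flip: (3,-2,2)→(2,2,3)
reduced (well bottom): (2,2,3) with a≤c, −a<b≤a
well minimum = a = 2

2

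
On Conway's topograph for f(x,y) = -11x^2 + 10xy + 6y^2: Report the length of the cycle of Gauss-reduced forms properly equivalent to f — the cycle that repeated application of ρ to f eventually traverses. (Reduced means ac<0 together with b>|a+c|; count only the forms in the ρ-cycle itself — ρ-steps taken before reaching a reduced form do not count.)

D = 364, ⌊√D⌋ = 19
river: ρ → (6,14,-7)
river: ρ → (-7,14,6)
river: ρ → (6,10,-11)
river: ρ → (-11,12,5)
river: ρ → (5,18,-2)
river: ρ → (-2,18,5)
river: ρ → (5,12,-11)
river: ρ → (-11,10,6)
ρ-cycle length = 8 (tail of 0 descent steps not counted)

8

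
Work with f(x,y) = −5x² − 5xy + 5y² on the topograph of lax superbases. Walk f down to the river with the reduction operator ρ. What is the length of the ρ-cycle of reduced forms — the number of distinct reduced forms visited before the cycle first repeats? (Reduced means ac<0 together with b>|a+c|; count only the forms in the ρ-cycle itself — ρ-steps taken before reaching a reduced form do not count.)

D = 125, ⌊√D⌋ = 11
descent: ρ → (5,5,-5)  [lands on river]
river: ρ → (-5,5,5)
ρ-cycle length = 2 (tail of 1 descent step not counted)

2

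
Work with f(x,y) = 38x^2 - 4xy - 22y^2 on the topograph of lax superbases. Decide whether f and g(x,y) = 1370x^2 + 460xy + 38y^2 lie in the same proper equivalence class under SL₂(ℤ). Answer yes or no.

D₁ = 3360, D₂ = 3360
river cycle of f (length 4): (-22, 48, 12), (12, 48, -22), (-22, 40, 20), (20, 40, -22)
river cycle of g (length 4): (-22, 48, 12), (12, 48, -22), (-22, 40, 20), (20, 40, -22)
cycles coincide ⇒ equivalent

yes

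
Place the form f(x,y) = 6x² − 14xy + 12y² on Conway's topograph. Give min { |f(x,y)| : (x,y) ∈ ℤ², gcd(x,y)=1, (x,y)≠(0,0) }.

translate: b→-2 (≡-14 mod 12), so (6,-14,12)→(6,-2,4)
flip: (6,-2,4)→(4,2,6)
reduced (well bottom): (4,2,6) with a≤c, −a<b≤a
well minimum = a = 4

4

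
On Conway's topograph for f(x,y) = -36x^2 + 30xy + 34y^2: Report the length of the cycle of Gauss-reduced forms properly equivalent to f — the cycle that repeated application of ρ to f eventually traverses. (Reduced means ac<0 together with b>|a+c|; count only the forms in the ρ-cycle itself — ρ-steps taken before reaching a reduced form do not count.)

D = 5796, ⌊√D⌋ = 76
river: ρ → (34,38,-32)
river: ρ → (-32,26,40)
river: ρ → (40,54,-18)
river: ρ → (-18,54,40)
river: ρ → (40,26,-32)
river: ρ → (-32,38,34)
river: ρ → (34,30,-36)
river: ρ → (-36,42,28)
river: ρ → (28,70,-8)
river: ρ → (-8,74,10)
river: ρ → (10,66,-36)
river: ρ → (-36,6,40)
river: ρ → (40,74,-2)
river: ρ → (-2,74,40)
river: ρ → (40,6,-36)
river: ρ → (-36,66,10)
river: ρ → (10,74,-8)
river: ρ → (-8,70,28)
river: ρ → (28,42,-36)
river: ρ → (-36,30,34)
ρ-cycle length = 20 (tail of 0 descent steps not counted)

20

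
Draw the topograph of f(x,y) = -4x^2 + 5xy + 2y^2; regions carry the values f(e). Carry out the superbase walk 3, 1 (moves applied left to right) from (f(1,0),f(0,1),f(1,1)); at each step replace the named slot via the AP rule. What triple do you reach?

start (-4,2,3) = (f(1,0),f(0,1),f(1,1))
replace slot 3: 2·((-4)+2) − 3 = -7 → (-4,2,-7)
replace slot 1: 2·(2+(-7)) − (-4) = -6 → (-6,2,-7)

-6,2,-7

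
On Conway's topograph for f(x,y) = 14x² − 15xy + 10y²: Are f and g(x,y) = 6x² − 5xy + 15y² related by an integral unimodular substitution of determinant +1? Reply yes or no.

D₁ = -335, D₂ = -335
f: translate: b→13 (≡-15 mod 28), so (14,-15,10)→(14,13,9)
f: flip: (14,13,9)→(9,-13,14)
f: translate: b→5 (≡-13 mod 18), so (9,-13,14)→(9,5,10)
f: reduced (well bottom): (9,5,10) with a≤c, −a<b≤a
g: reduced (well bottom): (6,-5,15) with a≤c, −a<b≤a
reduced forms (9, 5, 10) vs (6, -5, 15) ⇒ inequivalent

no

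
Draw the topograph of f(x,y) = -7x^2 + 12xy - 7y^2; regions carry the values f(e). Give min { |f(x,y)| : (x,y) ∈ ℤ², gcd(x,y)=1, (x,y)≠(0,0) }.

translate: b→2 (≡-12 mod 14), so (7,-12,7)→(7,2,2)
flip: (7,2,2)→(2,-2,7)
translate: b→2 (≡-2 mod 4), so (2,-2,7)→(2,2,7)
reduced (well bottom): (2,2,7) with a≤c, −a<b≤a
well minimum |f| = |-2| = 2 (negative-definite)

2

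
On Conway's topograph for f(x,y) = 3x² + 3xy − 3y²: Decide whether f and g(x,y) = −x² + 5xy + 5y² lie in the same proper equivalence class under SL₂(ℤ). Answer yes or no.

D₁ = 45, D₂ = 45
river cycle of f (length 2): (-3, 3, 3), (3, 3, -3)
river cycle of g (length 2): (5, 5, -1), (-1, 5, 5)
cycles differ ⇒ inequivalent

no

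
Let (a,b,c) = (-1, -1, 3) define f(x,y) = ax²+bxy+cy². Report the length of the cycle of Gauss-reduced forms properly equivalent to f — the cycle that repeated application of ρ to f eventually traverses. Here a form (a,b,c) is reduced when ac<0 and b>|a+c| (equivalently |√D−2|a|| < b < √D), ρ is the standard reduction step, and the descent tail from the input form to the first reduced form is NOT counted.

D = 13, ⌊√D⌋ = 3
descent: ρ → (3,1,-1)
descent: ρ → (-1,3,1)  [lands on river]
river: ρ → (1,3,-1)
ρ-cycle length = 2 (tail of 2 descent steps not counted)

2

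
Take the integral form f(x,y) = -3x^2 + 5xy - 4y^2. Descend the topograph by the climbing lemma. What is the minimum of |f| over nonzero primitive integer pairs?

translate: b→1 (≡-5 mod 6), so (3,-5,4)→(3,1,2)
flip: (3,1,2)→(2,-1,3)
reduced (well bottom): (2,-1,3) with a≤c, −a<b≤a
well minimum |f| = |-2| = 2 (negative-definite)

2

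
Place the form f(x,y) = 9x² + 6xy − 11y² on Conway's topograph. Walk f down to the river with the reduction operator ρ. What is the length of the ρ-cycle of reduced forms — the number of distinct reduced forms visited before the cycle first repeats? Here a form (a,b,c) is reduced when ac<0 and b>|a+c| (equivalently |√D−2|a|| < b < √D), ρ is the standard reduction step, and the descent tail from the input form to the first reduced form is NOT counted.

D = 432, ⌊√D⌋ = 20
river: ρ → (-11,16,4)
river: ρ → (4,16,-11)
river: ρ → (-11,6,9)
river: ρ → (9,12,-8)
river: ρ → (-8,20,1)
river: ρ → (1,20,-8)
river: ρ → (-8,12,9)
river: ρ → (9,6,-11)
ρ-cycle length = 8 (tail of 0 descent steps not counted)

8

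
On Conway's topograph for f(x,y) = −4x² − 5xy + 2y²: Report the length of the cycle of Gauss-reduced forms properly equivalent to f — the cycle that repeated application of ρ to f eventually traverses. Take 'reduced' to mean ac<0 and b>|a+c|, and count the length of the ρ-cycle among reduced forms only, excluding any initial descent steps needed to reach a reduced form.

D = 57, ⌊√D⌋ = 7
descent: ρ → (2,5,-4)  [lands on river]
river: ρ → (-4,3,3)
river: ρ → (3,3,-4)
river: ρ → (-4,5,2)
river: ρ → (2,7,-1)
river: ρ → (-1,7,2)
ρ-cycle length = 6 (tail of 1 descent step not counted)

6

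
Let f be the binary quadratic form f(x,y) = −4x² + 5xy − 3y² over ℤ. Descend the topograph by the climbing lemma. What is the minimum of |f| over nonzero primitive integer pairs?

translate: b→3 (≡-5 mod 8), so (4,-5,3)→(4,3,2)
flip: (4,3,2)→(2,-3,4)
translate: b→1 (≡-3 mod 4), so (2,-3,4)→(2,1,3)
reduced (well bottom): (2,1,3) with a≤c, −a<b≤a
well minimum |f| = |-2| = 2 (negative-definite)

2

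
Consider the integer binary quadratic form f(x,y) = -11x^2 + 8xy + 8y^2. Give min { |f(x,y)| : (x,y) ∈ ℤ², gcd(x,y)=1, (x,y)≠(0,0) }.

river: ρ → (8,8,-11)
river: ρ → (-11,14,5)
river: ρ → (5,16,-8)
river: ρ → (-8,16,5)
river: ρ → (5,14,-11)
river: ρ → (-11,8,8)
closes: descent 0, river 6
min |a| on river = 5

5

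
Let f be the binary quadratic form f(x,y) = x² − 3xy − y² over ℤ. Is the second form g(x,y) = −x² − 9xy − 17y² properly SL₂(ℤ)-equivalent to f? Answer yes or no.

D₁ = 13, D₂ = 13
river cycle of f (length 2): (-1, 3, 1), (1, 3, -1)
river cycle of g (length 2): (-1, 3, 1), (1, 3, -1)
cycles coincide ⇒ equivalent

yes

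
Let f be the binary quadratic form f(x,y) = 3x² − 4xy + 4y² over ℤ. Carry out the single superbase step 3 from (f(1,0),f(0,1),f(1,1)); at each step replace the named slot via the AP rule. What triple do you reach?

start (3,4,3) = (f(1,0),f(0,1),f(1,1))
replace slot 3: 2·(3+4) − 3 = 11 → (3,4,11)

3,4,11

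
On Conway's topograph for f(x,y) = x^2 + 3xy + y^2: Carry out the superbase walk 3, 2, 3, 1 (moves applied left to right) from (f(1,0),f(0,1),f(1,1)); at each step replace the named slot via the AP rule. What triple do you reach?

start (1,1,5) = (f(1,0),f(0,1),f(1,1))
replace slot 3: 2·(1+1) − 5 = -1 → (1,1,-1)
replace slot 2: 2·(1+(-1)) − 1 = -1 → (1,-1,-1)
replace slot 3: 2·(1+(-1)) − (-1) = 1 → (1,-1,1)
replace slot 1: 2·((-1)+1) − 1 = -1 → (-1,-1,1)

-1,-1,1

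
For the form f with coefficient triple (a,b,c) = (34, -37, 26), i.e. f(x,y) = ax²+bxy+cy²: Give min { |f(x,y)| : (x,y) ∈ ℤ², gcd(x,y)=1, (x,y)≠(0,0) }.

translate: b→31 (≡-37 mod 68), so (34,-37,26)→(34,31,23)
flip: (34,31,23)→(23,-31,34)
translate: b→15 (≡-31 mod 46), so (23,-31,34)→(23,15,26)
reduced (well bottom): (23,15,26) with a≤c, −a<b≤a
well minimum = a = 23

23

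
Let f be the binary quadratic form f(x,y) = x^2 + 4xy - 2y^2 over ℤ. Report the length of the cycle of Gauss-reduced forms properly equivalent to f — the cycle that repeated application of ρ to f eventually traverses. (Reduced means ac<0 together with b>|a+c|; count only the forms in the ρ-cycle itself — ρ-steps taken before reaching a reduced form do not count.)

D = 24, ⌊√D⌋ = 4
river: ρ → (-2,4,1)
river: ρ → (1,4,-2)
ρ-cycle length = 2 (tail of 0 descent steps not counted)

2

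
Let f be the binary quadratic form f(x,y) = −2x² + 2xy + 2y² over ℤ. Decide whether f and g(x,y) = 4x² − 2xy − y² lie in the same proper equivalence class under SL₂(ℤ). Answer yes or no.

D₁ = 20, D₂ = 20
river cycle of f (length 2): (2, 2, -2), (-2, 2, 2)
river cycle of g (length 2): (-1, 4, 1), (1, 4, -1)
cycles differ ⇒ inequivalent

no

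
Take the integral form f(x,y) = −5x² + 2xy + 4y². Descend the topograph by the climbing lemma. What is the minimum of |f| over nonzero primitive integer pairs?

river: ρ → (4,6,-3)
river: ρ → (-3,6,4)
river: ρ → (4,2,-5)
river: ρ → (-5,8,1)
river: ρ → (1,8,-5)
river: ρ → (-5,2,4)
closes: descent 0, river 6
min |a| on river = 1

1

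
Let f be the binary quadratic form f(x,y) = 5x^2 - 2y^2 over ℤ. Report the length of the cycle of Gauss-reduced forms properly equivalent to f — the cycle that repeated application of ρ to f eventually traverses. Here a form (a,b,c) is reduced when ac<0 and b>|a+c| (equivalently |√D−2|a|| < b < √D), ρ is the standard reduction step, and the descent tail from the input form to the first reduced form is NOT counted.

D = 40, ⌊√D⌋ = 6
descent: ρ → (-2,4,3)  [lands on river]
river: ρ → (3,2,-3)
river: ρ → (-3,4,2)
river: ρ → (2,4,-3)
river: ρ → (-3,2,3)
river: ρ → (3,4,-2)
ρ-cycle length = 6 (tail of 1 descent step not counted)

6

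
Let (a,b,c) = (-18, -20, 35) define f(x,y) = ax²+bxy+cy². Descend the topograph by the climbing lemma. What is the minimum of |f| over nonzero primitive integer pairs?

descent: ρ → (35,20,-18)  [lands on river]
river: ρ → (-18,52,3)
river: ρ → (3,50,-35)
river: ρ → (-35,20,18)
river: ρ → (18,52,-3)
river: ρ → (-3,50,35)
closes: descent 1, river 6
min |a| on river = 3

3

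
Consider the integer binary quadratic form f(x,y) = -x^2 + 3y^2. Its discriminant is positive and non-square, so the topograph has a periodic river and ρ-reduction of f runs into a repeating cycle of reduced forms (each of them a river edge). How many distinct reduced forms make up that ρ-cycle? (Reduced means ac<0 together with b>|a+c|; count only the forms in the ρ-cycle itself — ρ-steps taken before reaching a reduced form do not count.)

D = 12, ⌊√D⌋ = 3
descent: ρ → (3,0,-1)
descent: ρ → (-1,2,2)  [lands on river]
river: ρ → (2,2,-1)
ρ-cycle length = 2 (tail of 2 descent steps not counted)

2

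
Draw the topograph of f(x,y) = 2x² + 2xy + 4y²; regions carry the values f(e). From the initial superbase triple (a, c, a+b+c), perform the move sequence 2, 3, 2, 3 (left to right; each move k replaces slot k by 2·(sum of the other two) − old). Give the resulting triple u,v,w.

start (2,4,8) = (f(1,0),f(0,1),f(1,1))
replace slot 2: 2·(2+8) − 4 = 16 → (2,16,8)
replace slot 3: 2·(2+16) − 8 = 28 → (2,16,28)
replace slot 2: 2·(2+28) − 16 = 44 → (2,44,28)
replace slot 3: 2·(2+44) − 28 = 64 → (2,44,64)

2,44,64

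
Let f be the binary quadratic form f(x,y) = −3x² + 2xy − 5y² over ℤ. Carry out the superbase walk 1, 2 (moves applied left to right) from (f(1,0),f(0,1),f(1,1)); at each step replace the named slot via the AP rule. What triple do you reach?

start (-3,-5,-6) = (f(1,0),f(0,1),f(1,1))
replace slot 1: 2·((-5)+(-6)) − (-3) = -19 → (-19,-5,-6)
replace slot 2: 2·((-19)+(-6)) − (-5) = -45 → (-19,-45,-6)

-19,-45,-6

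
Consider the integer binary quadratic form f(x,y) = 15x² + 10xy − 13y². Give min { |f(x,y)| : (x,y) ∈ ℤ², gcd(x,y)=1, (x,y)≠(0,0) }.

river: ρ → (-13,16,12)
river: ρ → (12,8,-17)
river: ρ → (-17,26,3)
river: ρ → (3,28,-8)
river: ρ → (-8,20,15)
river: ρ → (15,10,-13)
closes: descent 0, river 6
min |a| on river = 3

3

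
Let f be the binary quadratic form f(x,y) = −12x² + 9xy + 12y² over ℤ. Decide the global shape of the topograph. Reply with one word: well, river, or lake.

D = b²−4ac = 9² − 4·(-12)·12 = 657
D > 0 non-square ⇒ indefinite ⇒ periodic river

river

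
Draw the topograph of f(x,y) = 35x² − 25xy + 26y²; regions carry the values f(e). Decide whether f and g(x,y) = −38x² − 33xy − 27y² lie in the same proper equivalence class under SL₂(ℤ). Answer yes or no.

D₁ = -3015, D₂ = -3015
f: flip: (35,-25,26)→(26,25,35)
f: reduced (well bottom): (26,25,35) with a≤c, −a<b≤a
g is negative-definite; reduce −g:
−g: flip: (38,33,27)→(27,-33,38)
−g: translate: b→21 (≡-33 mod 54), so (27,-33,38)→(27,21,32)
−g: reduced (well bottom): (27,21,32) with a≤c, −a<b≤a
flip sign back: reduced form of g is (-27,-21,-32)
reduced forms (26, 25, 35) vs (-27, -21, -32) ⇒ inequivalent

no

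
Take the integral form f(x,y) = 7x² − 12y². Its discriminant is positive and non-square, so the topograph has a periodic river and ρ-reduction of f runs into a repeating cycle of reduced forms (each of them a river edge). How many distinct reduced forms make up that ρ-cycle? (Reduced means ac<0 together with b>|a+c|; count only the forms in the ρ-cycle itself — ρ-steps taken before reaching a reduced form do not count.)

D = 336, ⌊√D⌋ = 18
descent: ρ → (-12,0,7)
descent: ρ → (7,14,-5)  [lands on river]
river: ρ → (-5,16,4)
river: ρ → (4,16,-5)
river: ρ → (-5,14,7)
ρ-cycle length = 4 (tail of 2 descent steps not counted)

4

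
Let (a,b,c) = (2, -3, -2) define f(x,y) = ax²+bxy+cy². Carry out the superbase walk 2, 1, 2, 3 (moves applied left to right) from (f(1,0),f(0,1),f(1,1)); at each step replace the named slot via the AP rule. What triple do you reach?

start (2,-2,-3) = (f(1,0),f(0,1),f(1,1))
replace slot 2: 2·(2+(-3)) − (-2) = 0 → (2,0,-3)
replace slot 1: 2·(0+(-3)) − 2 = -8 → (-8,0,-3)
replace slot 2: 2·((-8)+(-3)) − 0 = -22 → (-8,-22,-3)
replace slot 3: 2·((-8)+(-22)) − (-3) = -57 → (-8,-22,-57)

-8,-22,-57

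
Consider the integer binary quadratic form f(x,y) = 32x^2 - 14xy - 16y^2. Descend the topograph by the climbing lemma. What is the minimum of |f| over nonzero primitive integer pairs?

descent: ρ → (-16,46,2)  [lands on river]
river: ρ → (2,46,-16)
river: ρ → (-16,18,30)
river: ρ → (30,42,-4)
river: ρ → (-4,46,8)
river: ρ → (8,34,-34)
river: ρ → (-34,34,8)
river: ρ → (8,46,-4)
river: ρ → (-4,42,30)
river: ρ → (30,18,-16)
closes: descent 1, river 10
min |a| on river = 2

2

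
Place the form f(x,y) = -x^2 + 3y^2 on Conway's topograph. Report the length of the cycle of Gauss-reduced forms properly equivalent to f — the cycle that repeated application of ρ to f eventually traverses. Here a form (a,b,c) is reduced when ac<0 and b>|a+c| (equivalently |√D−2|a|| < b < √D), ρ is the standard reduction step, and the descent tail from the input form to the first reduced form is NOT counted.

D = 12, ⌊√D⌋ = 3
descent: ρ → (3,0,-1)
descent: ρ → (-1,2,2)  [lands on river]
river: ρ → (2,2,-1)
ρ-cycle length = 2 (tail of 2 descent steps not counted)

2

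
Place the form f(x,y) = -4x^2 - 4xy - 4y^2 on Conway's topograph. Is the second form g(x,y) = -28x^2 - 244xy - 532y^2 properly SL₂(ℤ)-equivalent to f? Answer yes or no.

D₁ = -48, D₂ = -48
f is negative-definite; reduce −f:
−f: reduced (well bottom): (4,4,4) with a≤c, −a<b≤a
flip sign back: reduced form of f is (-4,-4,-4)
g is negative-definite; reduce −g:
−g: translate: b→20 (≡244 mod 56), so (28,244,532)→(28,20,4)
−g: flip: (28,20,4)→(4,-20,28)
−g: translate: b→4 (≡-20 mod 8), so (4,-20,28)→(4,4,4)
−g: reduced (well bottom): (4,4,4) with a≤c, −a<b≤a
flip sign back: reduced form of g is (-4,-4,-4)
reduced forms (-4, -4, -4) vs (-4, -4, -4) ⇒ equivalent

yes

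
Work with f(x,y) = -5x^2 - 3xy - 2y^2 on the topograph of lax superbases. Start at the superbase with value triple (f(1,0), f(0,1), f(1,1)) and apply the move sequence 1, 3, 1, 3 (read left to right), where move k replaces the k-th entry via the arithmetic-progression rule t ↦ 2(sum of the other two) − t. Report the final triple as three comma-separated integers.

start (-5,-2,-10) = (f(1,0),f(0,1),f(1,1))
replace slot 1: 2·((-2)+(-10)) − (-5) = -19 → (-19,-2,-10)
replace slot 3: 2·((-19)+(-2)) − (-10) = -32 → (-19,-2,-32)
replace slot 1: 2·((-2)+(-32)) − (-19) = -49 → (-49,-2,-32)
replace slot 3: 2·((-49)+(-2)) − (-32) = -70 → (-49,-2,-70)

-49,-2,-70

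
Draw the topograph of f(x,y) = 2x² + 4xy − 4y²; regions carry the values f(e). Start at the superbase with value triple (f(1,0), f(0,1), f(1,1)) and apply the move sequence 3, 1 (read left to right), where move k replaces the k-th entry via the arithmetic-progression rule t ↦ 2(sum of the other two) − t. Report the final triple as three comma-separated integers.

start (2,-4,2) = (f(1,0),f(0,1),f(1,1))
replace slot 3: 2·(2+(-4)) − 2 = -6 → (2,-4,-6)
replace slot 1: 2·((-4)+(-6)) − 2 = -22 → (-22,-4,-6)

-22,-4,-6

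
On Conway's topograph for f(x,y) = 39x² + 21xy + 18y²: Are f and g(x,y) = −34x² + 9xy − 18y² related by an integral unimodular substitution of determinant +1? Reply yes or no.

D₁ = -2367, D₂ = -2367
f: flip: (39,21,18)→(18,-21,39)
f: translate: b→15 (≡-21 mod 36), so (18,-21,39)→(18,15,36)
f: reduced (well bottom): (18,15,36) with a≤c, −a<b≤a
g is negative-definite; reduce −g:
−g: flip: (34,-9,18)→(18,9,34)
−g: reduced (well bottom): (18,9,34) with a≤c, −a<b≤a
flip sign back: reduced form of g is (-18,-9,-34)
reduced forms (18, 15, 36) vs (-18, -9, -34) ⇒ inequivalent

no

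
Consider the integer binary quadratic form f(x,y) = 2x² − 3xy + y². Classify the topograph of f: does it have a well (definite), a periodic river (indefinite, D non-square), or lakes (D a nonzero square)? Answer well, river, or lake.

D = b²−4ac = (-3)² − 4·2·1 = 1
D = 1² is a perfect square ⇒ form factors over ℤ ⇒ lakes

lake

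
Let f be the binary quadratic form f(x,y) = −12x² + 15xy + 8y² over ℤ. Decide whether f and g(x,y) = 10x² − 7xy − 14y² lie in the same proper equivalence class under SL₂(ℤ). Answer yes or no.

D₁ = 609, D₂ = 609
river cycle of f (length 16): (8, 17, -10), (-10, 23, 2), (2, 21, -21), (-21, 21, 2), (2, 23, -10), (-10, 17, 8), (8, 15, -12), (-12, 9, 11), (11, 13, -10), (-10, 7, 14), … (6 more)
river cycle of g (length 16): (-14, 7, 10), (10, 13, -11), (-11, 9, 12), (12, 15, -8), (-8, 17, 10), (10, 23, -2), (-2, 21, 21), (21, 21, -2), (-2, 23, 10), (10, 17, -8), … (6 more)
cycles differ ⇒ inequivalent

no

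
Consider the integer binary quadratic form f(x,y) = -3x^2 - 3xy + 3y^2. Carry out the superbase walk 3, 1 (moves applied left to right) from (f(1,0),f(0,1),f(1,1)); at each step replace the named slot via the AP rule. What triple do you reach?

start (-3,3,-3) = (f(1,0),f(0,1),f(1,1))
replace slot 3: 2·((-3)+3) − (-3) = 3 → (-3,3,3)
replace slot 1: 2·(3+3) − (-3) = 15 → (15,3,3)

15,3,3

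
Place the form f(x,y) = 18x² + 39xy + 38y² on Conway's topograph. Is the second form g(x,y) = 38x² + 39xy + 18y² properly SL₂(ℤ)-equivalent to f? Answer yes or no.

D₁ = -1215, D₂ = -1215
f: translate: b→3 (≡39 mod 36), so (18,39,38)→(18,3,17)
f: flip: (18,3,17)→(17,-3,18)
f: reduced (well bottom): (17,-3,18) with a≤c, −a<b≤a
g: translate: b→-37 (≡39 mod 76), so (38,39,18)→(38,-37,17)
g: flip: (38,-37,17)→(17,37,38)
g: translate: b→3 (≡37 mod 34), so (17,37,38)→(17,3,18)
g: reduced (well bottom): (17,3,18) with a≤c, −a<b≤a
reduced forms (17, -3, 18) vs (17, 3, 18) ⇒ inequivalent

no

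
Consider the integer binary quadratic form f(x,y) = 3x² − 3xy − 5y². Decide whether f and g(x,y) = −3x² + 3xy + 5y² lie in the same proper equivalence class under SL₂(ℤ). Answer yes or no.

D₁ = 69, D₂ = 69
river cycle of f (length 4): (-5, 3, 3), (3, 3, -5), (-5, 7, 1), (1, 7, -5)
river cycle of g (length 4): (5, 7, -1), (-1, 7, 5), (5, 3, -3), (-3, 3, 5)
cycles differ ⇒ inequivalent

no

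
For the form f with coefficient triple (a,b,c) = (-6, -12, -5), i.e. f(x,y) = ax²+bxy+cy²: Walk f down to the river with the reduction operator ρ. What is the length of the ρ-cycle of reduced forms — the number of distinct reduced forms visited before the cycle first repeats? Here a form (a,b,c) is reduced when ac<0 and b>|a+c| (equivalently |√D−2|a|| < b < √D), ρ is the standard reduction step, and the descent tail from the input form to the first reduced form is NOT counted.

D = 24, ⌊√D⌋ = 4
descent: ρ → (-5,2,1)
descent: ρ → (1,4,-2)  [lands on river]
river: ρ → (-2,4,1)
ρ-cycle length = 2 (tail of 2 descent steps not counted)

2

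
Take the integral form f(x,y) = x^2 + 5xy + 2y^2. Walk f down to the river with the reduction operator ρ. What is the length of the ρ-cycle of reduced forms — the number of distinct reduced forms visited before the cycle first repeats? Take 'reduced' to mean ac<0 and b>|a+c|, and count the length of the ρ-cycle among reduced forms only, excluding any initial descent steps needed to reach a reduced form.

D = 17, ⌊√D⌋ = 4
descent: ρ → (2,3,-1)  [lands on river]
river: ρ → (-1,3,2)
river: ρ → (2,1,-2)
river: ρ → (-2,3,1)
river: ρ → (1,3,-2)
river: ρ → (-2,1,2)
ρ-cycle length = 6 (tail of 1 descent step not counted)

6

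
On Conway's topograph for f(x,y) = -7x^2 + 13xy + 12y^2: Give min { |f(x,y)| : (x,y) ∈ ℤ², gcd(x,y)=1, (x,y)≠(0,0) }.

river: ρ → (12,11,-8)
river: ρ → (-8,21,2)
river: ρ → (2,19,-18)
river: ρ → (-18,17,3)
river: ρ → (3,19,-12)
river: ρ → (-12,5,10)
river: ρ → (10,15,-7)
river: ρ → (-7,13,12)
closes: descent 0, river 8
min |a| on river = 2

2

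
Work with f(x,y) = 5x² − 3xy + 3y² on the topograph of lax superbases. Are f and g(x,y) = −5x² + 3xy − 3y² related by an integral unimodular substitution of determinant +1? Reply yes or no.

D₁ = -51, D₂ = -51
f: flip: (5,-3,3)→(3,3,5)
f: reduced (well bottom): (3,3,5) with a≤c, −a<b≤a
g is negative-definite; reduce −g:
−g: flip: (5,-3,3)→(3,3,5)
−g: reduced (well bottom): (3,3,5) with a≤c, −a<b≤a
flip sign back: reduced form of g is (-3,-3,-5)
reduced forms (3, 3, 5) vs (-3, -3, -5) ⇒ inequivalent

no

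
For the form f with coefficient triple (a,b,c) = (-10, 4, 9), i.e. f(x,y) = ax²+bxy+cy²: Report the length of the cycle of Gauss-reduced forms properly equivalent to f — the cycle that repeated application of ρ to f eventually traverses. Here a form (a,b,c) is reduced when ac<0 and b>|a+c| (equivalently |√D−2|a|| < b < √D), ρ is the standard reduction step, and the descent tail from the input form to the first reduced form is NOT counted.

D = 376, ⌊√D⌋ = 19
river: ρ → (9,14,-5)
river: ρ → (-5,16,6)
river: ρ → (6,8,-13)
river: ρ → (-13,18,1)
river: ρ → (1,18,-13)
river: ρ → (-13,8,6)
river: ρ → (6,16,-5)
river: ρ → (-5,14,9)
river: ρ → (9,4,-10)
river: ρ → (-10,16,3)
river: ρ → (3,14,-15)
river: ρ → (-15,16,2)
river: ρ → (2,16,-15)
river: ρ → (-15,14,3)
river: ρ → (3,16,-10)
river: ρ → (-10,4,9)
ρ-cycle length = 16 (tail of 0 descent steps not counted)

16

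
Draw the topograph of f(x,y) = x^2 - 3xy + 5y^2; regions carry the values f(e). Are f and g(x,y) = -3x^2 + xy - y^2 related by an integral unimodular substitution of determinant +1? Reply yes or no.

D₁ = -11, D₂ = -11
f: translate: b→1 (≡-3 mod 2), so (1,-3,5)→(1,1,3)
f: reduced (well bottom): (1,1,3) with a≤c, −a<b≤a
g is negative-definite; reduce −g:
−g: flip: (3,-1,1)→(1,1,3)
−g: reduced (well bottom): (1,1,3) with a≤c, −a<b≤a
flip sign back: reduced form of g is (-1,-1,-3)
reduced forms (1, 1, 3) vs (-1, -1, -3) ⇒ inequivalent

no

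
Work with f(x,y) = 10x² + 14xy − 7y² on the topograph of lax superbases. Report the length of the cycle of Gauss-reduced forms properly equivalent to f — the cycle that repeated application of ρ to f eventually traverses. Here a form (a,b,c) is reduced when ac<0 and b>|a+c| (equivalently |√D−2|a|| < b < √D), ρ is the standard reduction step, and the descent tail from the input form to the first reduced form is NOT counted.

D = 476, ⌊√D⌋ = 21
river: ρ → (-7,14,10)
river: ρ → (10,6,-11)
river: ρ → (-11,16,5)
river: ρ → (5,14,-14)
river: ρ → (-14,14,5)
river: ρ → (5,16,-11)
river: ρ → (-11,6,10)
river: ρ → (10,14,-7)
ρ-cycle length = 8 (tail of 0 descent steps not counted)

8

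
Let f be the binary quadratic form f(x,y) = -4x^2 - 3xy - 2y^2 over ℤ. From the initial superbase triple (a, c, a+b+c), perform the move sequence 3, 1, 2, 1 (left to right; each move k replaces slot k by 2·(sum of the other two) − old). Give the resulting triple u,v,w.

start (-4,-2,-9) = (f(1,0),f(0,1),f(1,1))
replace slot 3: 2·((-4)+(-2)) − (-9) = -3 → (-4,-2,-3)
replace slot 1: 2·((-2)+(-3)) − (-4) = -6 → (-6,-2,-3)
replace slot 2: 2·((-6)+(-3)) − (-2) = -16 → (-6,-16,-3)
replace slot 1: 2·((-16)+(-3)) − (-6) = -32 → (-32,-16,-3)

-32,-16,-3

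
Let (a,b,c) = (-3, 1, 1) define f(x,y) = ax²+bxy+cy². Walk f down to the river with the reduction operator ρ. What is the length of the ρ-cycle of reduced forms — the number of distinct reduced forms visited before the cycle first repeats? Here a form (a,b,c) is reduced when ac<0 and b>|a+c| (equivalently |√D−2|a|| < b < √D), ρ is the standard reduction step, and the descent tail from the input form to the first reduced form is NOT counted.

D = 13, ⌊√D⌋ = 3
descent: ρ → (1,3,-1)  [lands on river]
river: ρ → (-1,3,1)
ρ-cycle length = 2 (tail of 1 descent step not counted)

2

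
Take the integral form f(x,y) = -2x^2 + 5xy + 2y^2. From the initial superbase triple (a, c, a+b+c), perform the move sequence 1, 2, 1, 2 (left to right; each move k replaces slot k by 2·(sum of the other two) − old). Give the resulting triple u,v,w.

start (-2,2,5) = (f(1,0),f(0,1),f(1,1))
replace slot 1: 2·(2+5) − (-2) = 16 → (16,2,5)
replace slot 2: 2·(16+5) − 2 = 40 → (16,40,5)
replace slot 1: 2·(40+5) − 16 = 74 → (74,40,5)
replace slot 2: 2·(74+5) − 40 = 118 → (74,118,5)

74,118,5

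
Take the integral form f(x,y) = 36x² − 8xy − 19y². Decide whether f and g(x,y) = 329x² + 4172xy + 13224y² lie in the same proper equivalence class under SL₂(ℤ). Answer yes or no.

D₁ = 2800, D₂ = 2800
river cycle of f (length 16): (-19, 46, 9), (9, 44, -24), (-24, 52, 1), (1, 52, -24), (-24, 44, 9), (9, 46, -19), (-19, 30, 25), (25, 20, -24), (-24, 28, 21), (21, 14, -31), … (6 more)
river cycle of g (length 16): (-19, 46, 9), (9, 44, -24), (-24, 52, 1), (1, 52, -24), (-24, 44, 9), (9, 46, -19), (-19, 30, 25), (25, 20, -24), (-24, 28, 21), (21, 14, -31), … (6 more)
cycles coincide ⇒ equivalent

yes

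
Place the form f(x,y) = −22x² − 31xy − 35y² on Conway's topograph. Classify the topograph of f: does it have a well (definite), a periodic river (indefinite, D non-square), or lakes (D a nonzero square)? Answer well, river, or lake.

D = b²−4ac = (-31)² − 4·(-22)·(-35) = -2119
D < 0 ⇒ definite ⇒ every region one sign ⇒ single well

well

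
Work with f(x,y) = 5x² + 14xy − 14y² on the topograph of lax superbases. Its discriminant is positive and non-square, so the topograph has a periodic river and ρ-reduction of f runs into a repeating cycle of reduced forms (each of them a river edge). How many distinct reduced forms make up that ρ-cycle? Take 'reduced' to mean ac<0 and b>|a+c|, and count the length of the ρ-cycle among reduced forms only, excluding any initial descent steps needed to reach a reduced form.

D = 476, ⌊√D⌋ = 21
river: ρ → (-14,14,5)
river: ρ → (5,16,-11)
river: ρ → (-11,6,10)
river: ρ → (10,14,-7)
river: ρ → (-7,14,10)
river: ρ → (10,6,-11)
river: ρ → (-11,16,5)
river: ρ → (5,14,-14)
ρ-cycle length = 8 (tail of 0 descent steps not counted)

8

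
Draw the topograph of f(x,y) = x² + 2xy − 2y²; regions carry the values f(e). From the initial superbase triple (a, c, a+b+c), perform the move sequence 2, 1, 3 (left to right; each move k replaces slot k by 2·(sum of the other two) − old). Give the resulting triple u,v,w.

start (1,-2,1) = (f(1,0),f(0,1),f(1,1))
replace slot 2: 2·(1+1) − (-2) = 6 → (1,6,1)
replace slot 1: 2·(6+1) − 1 = 13 → (13,6,1)
replace slot 3: 2·(13+6) − 1 = 37 → (13,6,37)

13,6,37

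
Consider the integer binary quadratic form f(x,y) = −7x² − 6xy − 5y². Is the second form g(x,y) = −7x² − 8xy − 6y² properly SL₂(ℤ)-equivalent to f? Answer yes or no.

D₁ = -104, D₂ = -104
f is negative-definite; reduce −f:
−f: flip: (7,6,5)→(5,-6,7)
−f: translate: b→4 (≡-6 mod 10), so (5,-6,7)→(5,4,6)
−f: reduced (well bottom): (5,4,6) with a≤c, −a<b≤a
flip sign back: reduced form of f is (-5,-4,-6)
g is negative-definite; reduce −g:
−g: translate: b→-6 (≡8 mod 14), so (7,8,6)→(7,-6,5)
−g: flip: (7,-6,5)→(5,6,7)
−g: translate: b→-4 (≡6 mod 10), so (5,6,7)→(5,-4,6)
−g: reduced (well bottom): (5,-4,6) with a≤c, −a<b≤a
flip sign back: reduced form of g is (-5,4,-6)
reduced forms (-5, -4, -6) vs (-5, 4, -6) ⇒ inequivalent

no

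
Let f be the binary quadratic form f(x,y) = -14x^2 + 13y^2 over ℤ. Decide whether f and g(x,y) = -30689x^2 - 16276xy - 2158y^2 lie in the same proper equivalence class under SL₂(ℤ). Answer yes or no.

D₁ = 728, D₂ = 728
river cycle of f (length 2): (13, 26, -1), (-1, 26, 13)
river cycle of g (length 2): (13, 26, -1), (-1, 26, 13)
cycles coincide ⇒ equivalent

yes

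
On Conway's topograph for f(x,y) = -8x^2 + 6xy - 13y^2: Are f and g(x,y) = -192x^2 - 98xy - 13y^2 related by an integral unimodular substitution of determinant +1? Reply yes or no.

D₁ = -380, D₂ = -380
f is negative-definite; reduce −f:
−f: reduced (well bottom): (8,-6,13) with a≤c, −a<b≤a
flip sign back: reduced form of f is (-8,6,-13)
g is negative-definite; reduce −g:
−g: flip: (192,98,13)→(13,-98,192)
−g: translate: b→6 (≡-98 mod 26), so (13,-98,192)→(13,6,8)
−g: flip: (13,6,8)→(8,-6,13)
−g: reduced (well bottom): (8,-6,13) with a≤c, −a<b≤a
flip sign back: reduced form of g is (-8,6,-13)
reduced forms (-8, 6, -13) vs (-8, 6, -13) ⇒ equivalent

yes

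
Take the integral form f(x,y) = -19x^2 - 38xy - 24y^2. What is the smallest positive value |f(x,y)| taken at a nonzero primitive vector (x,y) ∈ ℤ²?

translate: b→0 (≡38 mod 38), so (19,38,24)→(19,0,5)
flip: (19,0,5)→(5,0,19)
reduced (well bottom): (5,0,19) with a≤c, −a<b≤a
well minimum |f| = |-5| = 5 (negative-definite)

5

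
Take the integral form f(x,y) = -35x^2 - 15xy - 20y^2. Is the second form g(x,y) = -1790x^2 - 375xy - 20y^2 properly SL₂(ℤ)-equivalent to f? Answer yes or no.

D₁ = -2575, D₂ = -2575
f is negative-definite; reduce −f:
−f: flip: (35,15,20)→(20,-15,35)
−f: reduced (well bottom): (20,-15,35) with a≤c, −a<b≤a
flip sign back: reduced form of f is (-20,15,-35)
g is negative-definite; reduce −g:
−g: flip: (1790,375,20)→(20,-375,1790)
−g: translate: b→-15 (≡-375 mod 40), so (20,-375,1790)→(20,-15,35)
−g: reduced (well bottom): (20,-15,35) with a≤c, −a<b≤a
flip sign back: reduced form of g is (-20,15,-35)
reduced forms (-20, 15, -35) vs (-20, 15, -35) ⇒ equivalent

yes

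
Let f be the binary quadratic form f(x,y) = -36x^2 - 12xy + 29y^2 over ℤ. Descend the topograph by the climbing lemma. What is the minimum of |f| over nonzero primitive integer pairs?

descent: ρ → (29,12,-36)  [lands on river]
river: ρ → (-36,60,5)
river: ρ → (5,60,-36)
river: ρ → (-36,12,29)
river: ρ → (29,46,-19)
river: ρ → (-19,30,45)
river: ρ → (45,60,-4)
river: ρ → (-4,60,45)
river: ρ → (45,30,-19)
river: ρ → (-19,46,29)
closes: descent 1, river 10
min |a| on river = 4

4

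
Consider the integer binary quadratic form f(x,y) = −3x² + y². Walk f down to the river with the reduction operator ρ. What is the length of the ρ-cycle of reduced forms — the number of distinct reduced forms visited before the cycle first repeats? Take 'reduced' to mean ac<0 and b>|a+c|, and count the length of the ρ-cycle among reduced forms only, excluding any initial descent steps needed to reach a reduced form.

D = 12, ⌊√D⌋ = 3
descent: ρ → (1,2,-2)  [lands on river]
river: ρ → (-2,2,1)
ρ-cycle length = 2 (tail of 1 descent step not counted)

2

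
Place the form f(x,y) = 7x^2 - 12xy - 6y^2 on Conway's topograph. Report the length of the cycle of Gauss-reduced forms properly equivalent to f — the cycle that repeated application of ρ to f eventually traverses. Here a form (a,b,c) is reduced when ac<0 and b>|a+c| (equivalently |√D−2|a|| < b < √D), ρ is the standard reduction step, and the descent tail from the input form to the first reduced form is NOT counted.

D = 312, ⌊√D⌋ = 17
descent: ρ → (-6,12,7)  [lands on river]
river: ρ → (7,16,-2)
river: ρ → (-2,16,7)
river: ρ → (7,12,-6)
ρ-cycle length = 4 (tail of 1 descent step not counted)

4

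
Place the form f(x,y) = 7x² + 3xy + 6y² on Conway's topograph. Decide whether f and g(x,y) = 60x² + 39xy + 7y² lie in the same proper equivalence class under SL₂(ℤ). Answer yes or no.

D₁ = -159, D₂ = -159
f: flip: (7,3,6)→(6,-3,7)
f: reduced (well bottom): (6,-3,7) with a≤c, −a<b≤a
g: flip: (60,39,7)→(7,-39,60)
g: translate: b→3 (≡-39 mod 14), so (7,-39,60)→(7,3,6)
g: flip: (7,3,6)→(6,-3,7)
g: reduced (well bottom): (6,-3,7) with a≤c, −a<b≤a
reduced forms (6, -3, 7) vs (6, -3, 7) ⇒ equivalent

yes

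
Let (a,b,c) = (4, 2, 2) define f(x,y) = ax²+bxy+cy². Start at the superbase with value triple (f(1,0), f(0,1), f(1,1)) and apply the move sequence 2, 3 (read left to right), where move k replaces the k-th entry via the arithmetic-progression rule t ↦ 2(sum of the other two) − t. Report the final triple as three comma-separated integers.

start (4,2,8) = (f(1,0),f(0,1),f(1,1))
replace slot 2: 2·(4+8) − 2 = 22 → (4,22,8)
replace slot 3: 2·(4+22) − 8 = 44 → (4,22,44)

4,22,44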